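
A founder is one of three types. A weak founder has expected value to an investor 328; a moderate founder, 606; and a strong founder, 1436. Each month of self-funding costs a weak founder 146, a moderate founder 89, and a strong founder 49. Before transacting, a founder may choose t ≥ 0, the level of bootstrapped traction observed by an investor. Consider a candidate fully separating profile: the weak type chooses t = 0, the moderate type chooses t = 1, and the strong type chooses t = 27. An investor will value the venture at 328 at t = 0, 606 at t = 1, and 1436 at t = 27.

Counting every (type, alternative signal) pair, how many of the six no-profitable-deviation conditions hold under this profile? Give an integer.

Strong (own payoff 1436 − 49×27 = 113): to t=0 gives 328 → profitable ✗; to t=1 gives 606 − 49×1 = 557 → profitable ✗.
Weak (own payoff 328): to t=1 gives 606 − 146×1 = 460 → profitable ✗; to t=27 gives 1436 − 146×27 = -2506 → no gain ✓.
Moderate (own payoff 606 − 89×1 = 517): to t=0 gives 328 → no gain ✓; to t=27 gives 1436 − 89×27 = -967 → no gain ✓.
3 of the 6 constraints hold; not an equilibrium.

3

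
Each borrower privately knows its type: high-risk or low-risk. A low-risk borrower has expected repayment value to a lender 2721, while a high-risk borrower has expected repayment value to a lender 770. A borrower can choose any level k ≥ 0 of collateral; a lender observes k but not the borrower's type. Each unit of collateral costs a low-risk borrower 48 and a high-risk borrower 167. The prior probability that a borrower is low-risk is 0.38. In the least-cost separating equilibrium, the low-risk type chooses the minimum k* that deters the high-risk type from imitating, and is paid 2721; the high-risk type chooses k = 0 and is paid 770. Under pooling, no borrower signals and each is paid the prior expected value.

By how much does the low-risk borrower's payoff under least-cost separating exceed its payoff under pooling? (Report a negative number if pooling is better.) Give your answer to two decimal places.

648.85

Least-cost separating signal: k* solves 770 = 2721 − 167·k*, so k* = (2721 − 770)/167 ≈ 11.6826.
Low-risk type's separating payoff: 2721 − 48 × k* = 2721 − 48 × (2721 − 770)/167 = 2721 − 93648/167 ≈ 2160.2335.
Pooling payoff: 0.38 × 2721 + 0.62 × 770 = 1511.38.
Difference: 2160.2335 − 1511.38 = 648.8535, i.e. 648.85 to two decimal places.
The low-risk type prefers to separate.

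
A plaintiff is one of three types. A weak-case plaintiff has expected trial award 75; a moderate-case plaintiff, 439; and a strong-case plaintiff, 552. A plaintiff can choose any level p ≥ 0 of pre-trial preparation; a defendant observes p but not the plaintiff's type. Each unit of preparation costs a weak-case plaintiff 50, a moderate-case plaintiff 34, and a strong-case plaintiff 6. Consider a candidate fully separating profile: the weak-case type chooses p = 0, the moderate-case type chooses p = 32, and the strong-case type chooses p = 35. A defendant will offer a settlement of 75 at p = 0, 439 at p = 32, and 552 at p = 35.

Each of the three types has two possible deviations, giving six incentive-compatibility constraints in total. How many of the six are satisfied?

4

Moderate-case (own payoff 439 − 34×32 = -649): to p=0 gives 75 → profitable ✗; to p=35 gives 552 − 34×35 = -638 → profitable ✗.
Weak-case (own payoff 75): to p=32 gives 439 − 50×32 = -1161 → no gain ✓; to p=35 gives 552 − 50×35 = -1198 → no gain ✓.
Strong-case (own payoff 552 − 6×35 = 342): to p=0 gives 75 → no gain ✓; to p=32 gives 439 − 6×32 = 247 → no gain ✓.
4 of the 6 constraints hold; not an equilibrium.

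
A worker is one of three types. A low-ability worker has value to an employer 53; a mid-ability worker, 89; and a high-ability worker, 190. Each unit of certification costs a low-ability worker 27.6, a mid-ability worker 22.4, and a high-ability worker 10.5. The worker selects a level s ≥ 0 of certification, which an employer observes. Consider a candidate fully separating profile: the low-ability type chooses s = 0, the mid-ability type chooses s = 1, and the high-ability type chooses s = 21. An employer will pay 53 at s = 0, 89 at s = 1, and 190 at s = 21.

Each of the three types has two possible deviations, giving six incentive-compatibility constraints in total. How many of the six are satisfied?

Mid-ability (own payoff 89 − 22.4×1 = 66.6): to s=0 gives 53 → no gain ✓; to s=21 gives 190 − 22.4×21 = -280.4 → no gain ✓.
Low-ability (own payoff 53): to s=1 gives 89 − 27.6×1 = 61.4 → profitable ✗; to s=21 gives 190 − 27.6×21 = -389.6 → no gain ✓.
High-ability (own payoff 190 − 10.5×21 = -30.5): to s=0 gives 53 → profitable ✗; to s=1 gives 89 − 10.5×1 = 78.5 → profitable ✗.
3 of the 6 constraints hold; not an equilibrium.

3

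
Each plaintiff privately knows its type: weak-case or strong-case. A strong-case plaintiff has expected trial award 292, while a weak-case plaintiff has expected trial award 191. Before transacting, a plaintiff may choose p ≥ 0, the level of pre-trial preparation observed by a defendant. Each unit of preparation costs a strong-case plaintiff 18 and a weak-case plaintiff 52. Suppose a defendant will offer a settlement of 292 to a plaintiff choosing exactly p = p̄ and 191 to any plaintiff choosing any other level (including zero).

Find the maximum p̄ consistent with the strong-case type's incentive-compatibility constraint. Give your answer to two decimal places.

Choosing p̄ yields the strong-case type 292 − 18·p̄; choosing zero yields 191.
The strong-case type is indifferent at 292 − 18·p̄ = 191, i.e. p̄ = (292 − 191) / 18 ≈ 5.61.
For any p̄ above 5.61 the strong-case type would rather pool at zero, so separation collapses.

5.61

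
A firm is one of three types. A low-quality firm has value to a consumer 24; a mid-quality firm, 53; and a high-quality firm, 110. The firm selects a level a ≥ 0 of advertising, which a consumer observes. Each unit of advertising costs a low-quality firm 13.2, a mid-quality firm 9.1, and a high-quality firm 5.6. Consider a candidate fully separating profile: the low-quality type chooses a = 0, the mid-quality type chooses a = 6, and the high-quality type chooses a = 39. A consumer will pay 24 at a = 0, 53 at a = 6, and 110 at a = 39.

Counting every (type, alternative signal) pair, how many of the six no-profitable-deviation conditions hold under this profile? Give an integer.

Mid-quality (own payoff 53 − 9.1×6 = -1.6): to a=0 gives 24 → profitable ✗; to a=39 gives 110 − 9.1×39 = -244.9 → no gain ✓.
High-quality (own payoff 110 − 5.6×39 = -108.4): to a=0 gives 24 → profitable ✗; to a=6 gives 53 − 5.6×6 = 19.4 → profitable ✗.
Low-quality (own payoff 24): to a=6 gives 53 − 13.2×6 = -26.2 → no gain ✓; to a=39 gives 110 − 13.2×39 = -404.8 → no gain ✓.
3 of the 6 constraints hold; not an equilibrium.

3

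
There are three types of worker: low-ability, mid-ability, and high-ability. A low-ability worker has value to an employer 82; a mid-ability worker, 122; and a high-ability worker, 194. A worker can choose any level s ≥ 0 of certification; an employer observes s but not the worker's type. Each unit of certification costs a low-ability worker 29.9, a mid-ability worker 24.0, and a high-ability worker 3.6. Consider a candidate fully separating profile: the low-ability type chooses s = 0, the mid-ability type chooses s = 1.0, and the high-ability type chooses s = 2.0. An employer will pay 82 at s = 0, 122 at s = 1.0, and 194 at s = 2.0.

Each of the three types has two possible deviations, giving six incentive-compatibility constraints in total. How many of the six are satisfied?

3

Mid-ability (own payoff 122 − 24.0×1.0 = 98): to s=0 gives 82 → no gain ✓; to s=2.0 gives 194 − 24.0×2.0 = 146 → profitable ✗.
High-ability (own payoff 194 − 3.6×2.0 = 186.8): to s=0 gives 82 → no gain ✓; to s=1.0 gives 122 − 3.6×1.0 = 118.4 → no gain ✓.
Low-ability (own payoff 82): to s=1.0 gives 122 − 29.9×1.0 = 92.1 → profitable ✗; to s=2.0 gives 194 − 29.9×2.0 = 134.2 → profitable ✗.
3 of the 6 constraints hold; not an equilibrium.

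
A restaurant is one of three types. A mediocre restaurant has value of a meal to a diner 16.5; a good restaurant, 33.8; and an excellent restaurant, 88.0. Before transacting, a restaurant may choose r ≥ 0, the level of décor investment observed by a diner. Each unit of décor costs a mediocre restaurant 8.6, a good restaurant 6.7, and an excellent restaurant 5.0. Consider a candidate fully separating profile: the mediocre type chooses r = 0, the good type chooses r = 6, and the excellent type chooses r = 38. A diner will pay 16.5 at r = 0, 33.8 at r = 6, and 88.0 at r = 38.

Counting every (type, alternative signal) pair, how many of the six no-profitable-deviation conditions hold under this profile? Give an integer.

3

Excellent (own payoff 88.0 − 5.0×38 = -102): to r=0 gives 16.5 → profitable ✗; to r=6 gives 33.8 − 5.0×6 = 3.8 → profitable ✗.
Good (own payoff 33.8 − 6.7×6 = -6.4): to r=0 gives 16.5 → profitable ✗; to r=38 gives 88.0 − 6.7×38 = -166.6 → no gain ✓.
Mediocre (own payoff 16.5): to r=6 gives 33.8 − 8.6×6 = -17.8 → no gain ✓; to r=38 gives 88.0 − 8.6×38 = -238.8 → no gain ✓.
3 of the 6 constraints hold; not an equilibrium.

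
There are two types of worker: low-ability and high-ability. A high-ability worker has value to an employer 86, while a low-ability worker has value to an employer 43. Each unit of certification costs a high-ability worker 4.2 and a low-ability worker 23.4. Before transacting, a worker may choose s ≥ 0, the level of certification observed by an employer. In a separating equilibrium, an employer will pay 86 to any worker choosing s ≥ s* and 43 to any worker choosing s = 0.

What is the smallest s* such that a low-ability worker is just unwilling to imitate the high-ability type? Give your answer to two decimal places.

A low-ability worker choosing s = 0 receives 43.
Imitating at s* instead would pay 86 at cost 23.4·s*, netting 86 − 23.4·s*.
Indifference: 43 = 86 − 23.4·s*, so s* = (86 − 43) / 23.4 ≈ 1.84.
This is the low-ability type's binding incentive-compatibility constraint; any s ≥ 1.84 sustains separation on that side.

1.84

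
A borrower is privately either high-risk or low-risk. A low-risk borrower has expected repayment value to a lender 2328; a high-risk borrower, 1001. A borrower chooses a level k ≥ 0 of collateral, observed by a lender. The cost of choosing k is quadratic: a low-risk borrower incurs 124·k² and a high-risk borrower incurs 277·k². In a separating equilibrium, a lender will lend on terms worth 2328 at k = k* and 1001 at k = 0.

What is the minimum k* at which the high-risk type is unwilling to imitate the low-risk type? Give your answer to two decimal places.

2.19

The high-risk type at k = 0 receives 1001; imitating at k* yields 2328 − 277·k*².
Indifference: 1001 = 2328 − 277·k*², so k*² = (2328 − 1001) / 277 ≈ 4.7906.
k* = √4.7906 ≈ 2.19.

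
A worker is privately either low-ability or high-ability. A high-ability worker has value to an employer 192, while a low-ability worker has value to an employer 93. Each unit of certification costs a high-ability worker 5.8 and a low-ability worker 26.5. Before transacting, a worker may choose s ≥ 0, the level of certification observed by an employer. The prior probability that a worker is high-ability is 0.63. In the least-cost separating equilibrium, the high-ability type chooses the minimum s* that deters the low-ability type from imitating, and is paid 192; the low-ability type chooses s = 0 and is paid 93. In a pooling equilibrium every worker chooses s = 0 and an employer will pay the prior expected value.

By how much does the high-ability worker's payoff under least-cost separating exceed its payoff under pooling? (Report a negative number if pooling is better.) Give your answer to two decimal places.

14.96

Least-cost separating signal: s* solves 93 = 192 − 26.5·s*, so s* = (192 − 93)/26.5 ≈ 3.7358.
High-ability type's separating payoff: 192 − 5.8 × s* = 192 − 5.8 × (192 − 93)/26.5 = 192 − 574.2/26.5 ≈ 170.3321.
Pooling payoff: 0.63 × 192 + 0.37 × 93 = 155.37.
Difference: 170.3321 − 155.37 = 14.9621, i.e. 14.96 to two decimal places.
The high-ability type prefers to separate.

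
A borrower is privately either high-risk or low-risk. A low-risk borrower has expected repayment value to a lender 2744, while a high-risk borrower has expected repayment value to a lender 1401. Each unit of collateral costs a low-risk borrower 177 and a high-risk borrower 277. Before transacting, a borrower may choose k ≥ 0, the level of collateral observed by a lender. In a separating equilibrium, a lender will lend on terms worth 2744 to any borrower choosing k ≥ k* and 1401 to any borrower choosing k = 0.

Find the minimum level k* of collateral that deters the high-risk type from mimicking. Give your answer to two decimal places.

4.85

A high-risk borrower choosing k = 0 receives 1401.
Imitating at k* instead would pay 2744 at cost 277·k*, netting 2744 − 277·k*.
Indifference: 1401 = 2744 − 277·k*, so k* = (2744 − 1401) / 277 ≈ 4.85.
This is the high-risk type's binding incentive-compatibility constraint; any k ≥ 4.85 sustains separation on that side.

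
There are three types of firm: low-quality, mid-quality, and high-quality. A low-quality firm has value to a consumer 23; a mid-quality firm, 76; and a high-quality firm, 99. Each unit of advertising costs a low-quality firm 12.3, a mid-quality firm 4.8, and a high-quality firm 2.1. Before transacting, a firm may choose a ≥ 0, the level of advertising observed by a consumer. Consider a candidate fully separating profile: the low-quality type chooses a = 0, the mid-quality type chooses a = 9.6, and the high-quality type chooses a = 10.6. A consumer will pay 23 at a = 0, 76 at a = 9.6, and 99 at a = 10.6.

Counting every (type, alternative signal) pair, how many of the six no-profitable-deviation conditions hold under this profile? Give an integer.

5

Mid-quality (own payoff 76 − 4.8×9.6 = 29.92): to a=0 gives 23 → no gain ✓; to a=10.6 gives 99 − 4.8×10.6 = 48.12 → profitable ✗.
High-quality (own payoff 99 − 2.1×10.6 = 76.74): to a=0 gives 23 → no gain ✓; to a=9.6 gives 76 − 2.1×9.6 = 55.84 → no gain ✓.
Low-quality (own payoff 23): to a=9.6 gives 76 − 12.3×9.6 = -42.08 → no gain ✓; to a=10.6 gives 99 − 12.3×10.6 = -31.38 → no gain ✓.
5 of the 6 constraints hold; not an equilibrium.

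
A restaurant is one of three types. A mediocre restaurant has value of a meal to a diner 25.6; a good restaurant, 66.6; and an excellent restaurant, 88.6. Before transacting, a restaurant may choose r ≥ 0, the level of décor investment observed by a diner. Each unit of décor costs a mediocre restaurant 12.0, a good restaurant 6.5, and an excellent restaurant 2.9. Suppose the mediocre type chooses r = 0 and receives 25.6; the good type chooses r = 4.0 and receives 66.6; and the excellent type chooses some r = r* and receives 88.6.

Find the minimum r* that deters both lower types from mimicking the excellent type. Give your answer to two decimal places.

7.38

Mediocre type (on-path payoff 25.6) won't mimic when 25.6 ≥ 88.6 − 12.0·r*, i.e. r* ≥ 5.25.
Good type (on-path payoff 66.6 − 6.5×4.0 = 40.6) won't mimic when 40.6 ≥ 88.6 − 6.5·r*, i.e. r* ≥ 7.38.
Both must hold, so r* = max(5.25, 7.38) = 7.38. The good type's constraint binds.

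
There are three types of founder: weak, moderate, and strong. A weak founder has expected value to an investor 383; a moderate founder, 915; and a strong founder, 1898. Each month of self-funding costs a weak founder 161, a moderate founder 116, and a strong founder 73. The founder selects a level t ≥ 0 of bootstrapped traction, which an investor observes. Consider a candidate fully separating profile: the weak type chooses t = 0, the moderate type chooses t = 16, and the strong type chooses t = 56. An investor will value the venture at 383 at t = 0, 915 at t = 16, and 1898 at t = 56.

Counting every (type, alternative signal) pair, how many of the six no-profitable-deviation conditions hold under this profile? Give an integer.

Strong (own payoff 1898 − 73×56 = -2190): to t=0 gives 383 → profitable ✗; to t=16 gives 915 − 73×16 = -253 → profitable ✗.
Moderate (own payoff 915 − 116×16 = -941): to t=0 gives 383 → profitable ✗; to t=56 gives 1898 − 116×56 = -4598 → no gain ✓.
Weak (own payoff 383): to t=16 gives 915 − 161×16 = -1661 → no gain ✓; to t=56 gives 1898 − 161×56 = -7118 → no gain ✓.
3 of the 6 constraints hold; not an equilibrium.

3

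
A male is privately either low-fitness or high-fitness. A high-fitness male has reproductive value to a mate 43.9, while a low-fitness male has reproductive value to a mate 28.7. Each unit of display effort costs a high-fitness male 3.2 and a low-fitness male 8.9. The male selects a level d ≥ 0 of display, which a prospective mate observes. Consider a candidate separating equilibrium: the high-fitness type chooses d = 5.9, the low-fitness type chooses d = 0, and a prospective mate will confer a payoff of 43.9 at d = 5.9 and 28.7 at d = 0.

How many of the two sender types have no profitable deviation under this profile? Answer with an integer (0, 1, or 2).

1

High-fitness type: signal → 43.9 − 3.2 × 5.9 = 25.02; deviate to 0 → 28.7. IC fails (25.02 < 28.7).
Low-fitness type: stay at 0 → 28.7; mimic → 43.9 − 8.9 × 5.9 = -8.61. IC holds (28.7 ≥ -8.61).
1 of 2 constraints hold, so this profile is not an equilibrium.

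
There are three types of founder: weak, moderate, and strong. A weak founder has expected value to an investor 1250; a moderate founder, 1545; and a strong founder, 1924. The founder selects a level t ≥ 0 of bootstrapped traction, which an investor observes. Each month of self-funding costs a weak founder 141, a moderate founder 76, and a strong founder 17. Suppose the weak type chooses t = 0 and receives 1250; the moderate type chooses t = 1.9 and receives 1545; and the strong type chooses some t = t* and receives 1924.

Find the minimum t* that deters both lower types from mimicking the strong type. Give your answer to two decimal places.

6.89

Weak type (on-path payoff 1250) won't mimic when 1250 ≥ 1924 − 141·t*, i.e. t* ≥ 4.78.
Moderate type (on-path payoff 1545 − 76×1.9 = 1400.6) won't mimic when 1400.6 ≥ 1924 − 76·t*, i.e. t* ≥ 6.89.
Both must hold, so t* = max(4.78, 6.89) = 6.89. The moderate type's constraint binds.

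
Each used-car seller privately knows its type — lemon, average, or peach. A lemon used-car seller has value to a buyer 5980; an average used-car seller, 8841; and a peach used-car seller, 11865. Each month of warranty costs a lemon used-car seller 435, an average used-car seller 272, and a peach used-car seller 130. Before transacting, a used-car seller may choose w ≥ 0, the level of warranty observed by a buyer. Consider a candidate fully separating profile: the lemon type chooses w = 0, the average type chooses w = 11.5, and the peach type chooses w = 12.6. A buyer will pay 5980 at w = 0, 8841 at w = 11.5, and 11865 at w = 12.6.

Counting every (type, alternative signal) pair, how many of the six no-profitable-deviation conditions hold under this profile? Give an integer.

3

Lemon (own payoff 5980): to w=11.5 gives 8841 − 435×11.5 = 3838.5 → no gain ✓; to w=12.6 gives 11865 − 435×12.6 = 6384 → profitable ✗.
Peach (own payoff 11865 − 130×12.6 = 10227): to w=0 gives 5980 → no gain ✓; to w=11.5 gives 8841 − 130×11.5 = 7346 → no gain ✓.
Average (own payoff 8841 − 272×11.5 = 5713): to w=0 gives 5980 → profitable ✗; to w=12.6 gives 11865 − 272×12.6 = 8437.8 → profitable ✗.
3 of the 6 constraints hold; not an equilibrium.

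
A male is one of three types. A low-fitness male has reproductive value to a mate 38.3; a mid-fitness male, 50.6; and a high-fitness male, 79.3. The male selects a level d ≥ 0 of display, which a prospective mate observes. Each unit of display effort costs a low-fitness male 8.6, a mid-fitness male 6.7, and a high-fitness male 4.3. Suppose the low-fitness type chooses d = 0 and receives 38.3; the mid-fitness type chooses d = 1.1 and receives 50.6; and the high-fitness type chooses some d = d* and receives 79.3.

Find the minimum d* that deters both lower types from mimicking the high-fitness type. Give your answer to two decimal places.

5.38

Mid-fitness type (on-path payoff 50.6 − 6.7×1.1 = 43.23) won't mimic when 43.23 ≥ 79.3 − 6.7·d*, i.e. d* ≥ 5.38.
Low-fitness type (on-path payoff 38.3) won't mimic when 38.3 ≥ 79.3 − 8.6·d*, i.e. d* ≥ 4.77.
Both must hold, so d* = max(4.77, 5.38) = 5.38. The mid-fitness type's constraint binds.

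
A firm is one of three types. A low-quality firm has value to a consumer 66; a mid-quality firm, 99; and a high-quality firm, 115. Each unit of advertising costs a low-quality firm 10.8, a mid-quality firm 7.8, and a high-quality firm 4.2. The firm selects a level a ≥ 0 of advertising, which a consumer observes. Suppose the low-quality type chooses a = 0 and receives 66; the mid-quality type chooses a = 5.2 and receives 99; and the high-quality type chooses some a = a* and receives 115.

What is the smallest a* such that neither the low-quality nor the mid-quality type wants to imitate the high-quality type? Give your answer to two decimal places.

7.25

Low-quality type (on-path payoff 66) won't mimic when 66 ≥ 115 − 10.8·a*, i.e. a* ≥ 4.54.
Mid-quality type (on-path payoff 99 − 7.8×5.2 = 58.44) won't mimic when 58.44 ≥ 115 − 7.8·a*, i.e. a* ≥ 7.25.
Both must hold, so a* = max(4.54, 7.25) = 7.25. The mid-quality type's constraint binds.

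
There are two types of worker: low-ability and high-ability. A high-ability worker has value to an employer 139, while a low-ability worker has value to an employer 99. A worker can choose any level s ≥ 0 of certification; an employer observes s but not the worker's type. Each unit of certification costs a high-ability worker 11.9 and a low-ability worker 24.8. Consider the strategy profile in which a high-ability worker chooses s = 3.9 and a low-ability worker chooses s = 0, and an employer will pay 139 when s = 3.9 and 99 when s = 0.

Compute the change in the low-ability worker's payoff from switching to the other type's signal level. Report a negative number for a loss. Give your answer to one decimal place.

Playing s = 0 the low-ability worker receives 99.
Deviating to s = 3.9 brings payment 139 at cost 24.8 × 3.9 = 96.72, netting 42.28.
Gain from deviating: 42.28 − 99 = -56.72, i.e. -56.7 to one decimal place.
The gain is negative, so the low-ability type's incentive-compatibility constraint is satisfied.

-56.7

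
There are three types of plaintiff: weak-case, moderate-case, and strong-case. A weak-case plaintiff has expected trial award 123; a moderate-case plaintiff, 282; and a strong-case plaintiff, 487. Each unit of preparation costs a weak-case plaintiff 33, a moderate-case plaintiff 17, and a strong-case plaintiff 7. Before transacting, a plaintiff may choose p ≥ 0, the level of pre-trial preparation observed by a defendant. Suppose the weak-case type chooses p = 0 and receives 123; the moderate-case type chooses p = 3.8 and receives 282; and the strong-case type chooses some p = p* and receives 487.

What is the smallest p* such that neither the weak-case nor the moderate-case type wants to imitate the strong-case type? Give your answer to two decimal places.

15.86

Weak-case type (on-path payoff 123) won't mimic when 123 ≥ 487 − 33·p*, i.e. p* ≥ 11.03.
Moderate-case type (on-path payoff 282 − 17×3.8 = 217.4) won't mimic when 217.4 ≥ 487 − 17·p*, i.e. p* ≥ 15.86.
Both must hold, so p* = max(11.03, 15.86) = 15.86. The moderate-case type's constraint binds.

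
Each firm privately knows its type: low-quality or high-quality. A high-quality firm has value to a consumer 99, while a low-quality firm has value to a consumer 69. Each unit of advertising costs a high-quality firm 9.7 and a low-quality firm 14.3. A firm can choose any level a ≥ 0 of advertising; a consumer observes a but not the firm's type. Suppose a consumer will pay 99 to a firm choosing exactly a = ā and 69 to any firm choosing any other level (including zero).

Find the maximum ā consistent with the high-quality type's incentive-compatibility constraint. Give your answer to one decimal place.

Choosing ā yields the high-quality type 99 − 9.7·ā; choosing zero yields 69.
The high-quality type is indifferent at 99 − 9.7·ā = 69, i.e. ā = (99 − 69) / 9.7 ≈ 3.1.
For any ā above 3.1 the high-quality type would rather pool at zero, so separation collapses.

3.1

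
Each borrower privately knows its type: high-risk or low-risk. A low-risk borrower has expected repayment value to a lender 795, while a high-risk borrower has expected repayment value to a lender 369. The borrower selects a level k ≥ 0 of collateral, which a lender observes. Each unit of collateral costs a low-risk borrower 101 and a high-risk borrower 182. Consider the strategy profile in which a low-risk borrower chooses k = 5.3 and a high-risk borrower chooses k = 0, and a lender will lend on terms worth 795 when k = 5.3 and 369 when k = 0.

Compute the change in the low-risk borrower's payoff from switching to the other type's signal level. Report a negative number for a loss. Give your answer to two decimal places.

Playing k = 5.3 the low-risk borrower receives 795 − 101 × 5.3 = 259.7.
Deviating to k = 0 yields 369 instead.
Gain from deviating: 369 − 259.7 = 109.30.
The gain is positive, so the low-risk type's incentive-compatibility constraint is violated — this profile is not a separating equilibrium.

109.30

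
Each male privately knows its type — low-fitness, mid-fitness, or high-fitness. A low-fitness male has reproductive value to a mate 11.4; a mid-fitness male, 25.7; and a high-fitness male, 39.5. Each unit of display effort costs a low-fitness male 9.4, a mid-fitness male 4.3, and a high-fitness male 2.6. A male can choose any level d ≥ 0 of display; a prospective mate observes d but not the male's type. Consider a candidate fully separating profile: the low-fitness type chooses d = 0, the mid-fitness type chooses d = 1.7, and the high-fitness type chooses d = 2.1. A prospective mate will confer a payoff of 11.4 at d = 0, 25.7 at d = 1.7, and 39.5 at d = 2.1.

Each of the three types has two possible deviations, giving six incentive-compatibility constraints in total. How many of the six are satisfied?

Low-fitness (own payoff 11.4): to d=1.7 gives 25.7 − 9.4×1.7 = 9.72 → no gain ✓; to d=2.1 gives 39.5 − 9.4×2.1 = 19.76 → profitable ✗.
Mid-fitness (own payoff 25.7 − 4.3×1.7 = 18.39): to d=0 gives 11.4 → no gain ✓; to d=2.1 gives 39.5 − 4.3×2.1 = 30.47 → profitable ✗.
High-fitness (own payoff 39.5 − 2.6×2.1 = 34.04): to d=0 gives 11.4 → no gain ✓; to d=1.7 gives 25.7 − 2.6×1.7 = 21.28 → no gain ✓.
4 of the 6 constraints hold; not an equilibrium.

4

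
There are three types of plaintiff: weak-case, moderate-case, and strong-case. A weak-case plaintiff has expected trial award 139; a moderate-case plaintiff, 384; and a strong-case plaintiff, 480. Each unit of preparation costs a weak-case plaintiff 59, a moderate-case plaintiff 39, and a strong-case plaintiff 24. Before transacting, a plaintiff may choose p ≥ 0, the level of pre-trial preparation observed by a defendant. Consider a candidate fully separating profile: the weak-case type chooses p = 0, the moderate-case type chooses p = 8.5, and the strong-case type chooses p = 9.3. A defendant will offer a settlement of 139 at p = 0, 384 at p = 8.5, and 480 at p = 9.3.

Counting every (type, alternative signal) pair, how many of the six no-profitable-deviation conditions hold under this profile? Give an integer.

4

Weak-case (own payoff 139): to p=8.5 gives 384 − 59×8.5 = -117.5 → no gain ✓; to p=9.3 gives 480 − 59×9.3 = -68.7 → no gain ✓.
Moderate-case (own payoff 384 − 39×8.5 = 52.5): to p=0 gives 139 → profitable ✗; to p=9.3 gives 480 − 39×9.3 = 117.3 → profitable ✗.
Strong-case (own payoff 480 − 24×9.3 = 256.8): to p=0 gives 139 → no gain ✓; to p=8.5 gives 384 − 24×8.5 = 180 → no gain ✓.
4 of the 6 constraints hold; not an equilibrium.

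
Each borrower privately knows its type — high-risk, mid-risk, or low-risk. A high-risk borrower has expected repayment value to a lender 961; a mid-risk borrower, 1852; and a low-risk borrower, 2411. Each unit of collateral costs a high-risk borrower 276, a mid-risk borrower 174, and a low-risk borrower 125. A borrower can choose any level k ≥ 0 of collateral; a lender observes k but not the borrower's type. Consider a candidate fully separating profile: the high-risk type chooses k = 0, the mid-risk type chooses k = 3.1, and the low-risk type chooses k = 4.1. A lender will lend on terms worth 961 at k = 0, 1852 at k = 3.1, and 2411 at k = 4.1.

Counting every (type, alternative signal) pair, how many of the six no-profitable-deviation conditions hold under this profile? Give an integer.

High-risk (own payoff 961): to k=3.1 gives 1852 − 276×3.1 = 996.4 → profitable ✗; to k=4.1 gives 2411 − 276×4.1 = 1279.4 → profitable ✗.
Mid-risk (own payoff 1852 − 174×3.1 = 1312.6): to k=0 gives 961 → no gain ✓; to k=4.1 gives 2411 − 174×4.1 = 1697.6 → profitable ✗.
Low-risk (own payoff 2411 − 125×4.1 = 1898.5): to k=0 gives 961 → no gain ✓; to k=3.1 gives 1852 − 125×3.1 = 1464.5 → no gain ✓.
3 of the 6 constraints hold; not an equilibrium.

3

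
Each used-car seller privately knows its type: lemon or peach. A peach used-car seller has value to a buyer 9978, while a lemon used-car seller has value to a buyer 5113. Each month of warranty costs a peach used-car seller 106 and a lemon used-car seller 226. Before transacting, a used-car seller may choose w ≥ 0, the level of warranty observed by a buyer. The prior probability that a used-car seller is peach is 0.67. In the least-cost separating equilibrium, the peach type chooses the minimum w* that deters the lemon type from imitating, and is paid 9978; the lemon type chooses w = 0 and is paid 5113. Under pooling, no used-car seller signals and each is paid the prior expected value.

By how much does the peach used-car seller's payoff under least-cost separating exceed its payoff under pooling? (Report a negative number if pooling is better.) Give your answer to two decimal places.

-676.36

Least-cost separating signal: w* solves 5113 = 9978 − 226·w*, so w* = (9978 − 5113)/226 ≈ 21.5265.
Peach type's separating payoff: 9978 − 106 × w* = 9978 − 106 × (9978 − 5113)/226 = 9978 − 515690/226 ≈ 7696.1858.
Pooling payoff: 0.67 × 9978 + 0.33 × 5113 = 8372.55.
Difference: 7696.1858 − 8372.55 = -676.3642, i.e. -676.36 to two decimal places.
The peach type would prefer the pooling outcome.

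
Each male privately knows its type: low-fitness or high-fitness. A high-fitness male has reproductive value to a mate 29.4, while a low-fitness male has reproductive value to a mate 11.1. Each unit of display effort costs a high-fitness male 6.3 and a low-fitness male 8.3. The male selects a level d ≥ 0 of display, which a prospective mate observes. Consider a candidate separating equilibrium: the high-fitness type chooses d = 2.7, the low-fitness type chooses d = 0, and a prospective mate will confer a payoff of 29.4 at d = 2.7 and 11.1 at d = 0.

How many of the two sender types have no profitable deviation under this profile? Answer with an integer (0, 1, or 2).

Low-fitness type: stay at 0 → 11.1; mimic → 29.4 − 8.3 × 2.7 = 6.99. IC holds (11.1 ≥ 6.99).
High-fitness type: signal → 29.4 − 6.3 × 2.7 = 12.39; deviate to 0 → 11.1. IC holds (12.39 ≥ 11.1).
2 of 2 constraints hold, so this is a separating equilibrium.

2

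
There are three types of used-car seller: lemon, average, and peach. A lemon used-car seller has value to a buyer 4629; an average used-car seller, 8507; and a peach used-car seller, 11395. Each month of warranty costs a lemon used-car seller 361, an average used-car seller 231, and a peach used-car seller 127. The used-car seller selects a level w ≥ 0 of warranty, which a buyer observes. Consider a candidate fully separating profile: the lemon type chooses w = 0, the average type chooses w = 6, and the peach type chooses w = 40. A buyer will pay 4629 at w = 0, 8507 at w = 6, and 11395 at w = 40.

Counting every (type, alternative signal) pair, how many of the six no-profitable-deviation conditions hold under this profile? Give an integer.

4

Average (own payoff 8507 − 231×6 = 7121): to w=0 gives 4629 → no gain ✓; to w=40 gives 11395 − 231×40 = 2155 → no gain ✓.
Lemon (own payoff 4629): to w=6 gives 8507 − 361×6 = 6341 → profitable ✗; to w=40 gives 11395 − 361×40 = -3045 → no gain ✓.
Peach (own payoff 11395 − 127×40 = 6315): to w=0 gives 4629 → no gain ✓; to w=6 gives 8507 − 127×6 = 7745 → profitable ✗.
4 of the 6 constraints hold; not an equilibrium.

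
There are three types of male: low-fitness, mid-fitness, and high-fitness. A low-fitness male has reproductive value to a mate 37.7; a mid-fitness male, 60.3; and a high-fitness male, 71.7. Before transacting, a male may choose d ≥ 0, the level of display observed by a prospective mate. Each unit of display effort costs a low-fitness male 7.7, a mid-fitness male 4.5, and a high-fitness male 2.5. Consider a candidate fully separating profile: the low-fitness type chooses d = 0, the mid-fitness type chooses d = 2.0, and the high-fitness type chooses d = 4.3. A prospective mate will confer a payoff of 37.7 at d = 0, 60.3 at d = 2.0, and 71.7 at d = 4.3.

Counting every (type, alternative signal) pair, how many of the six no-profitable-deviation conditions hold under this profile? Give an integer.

3

High-fitness (own payoff 71.7 − 2.5×4.3 = 60.95): to d=0 gives 37.7 → no gain ✓; to d=2.0 gives 60.3 − 2.5×2.0 = 55.3 → no gain ✓.
Low-fitness (own payoff 37.7): to d=2.0 gives 60.3 − 7.7×2.0 = 44.9 → profitable ✗; to d=4.3 gives 71.7 − 7.7×4.3 = 38.59 → profitable ✗.
Mid-fitness (own payoff 60.3 − 4.5×2.0 = 51.3): to d=0 gives 37.7 → no gain ✓; to d=4.3 gives 71.7 − 4.5×4.3 = 52.35 → profitable ✗.
3 of the 6 constraints hold; not an equilibrium.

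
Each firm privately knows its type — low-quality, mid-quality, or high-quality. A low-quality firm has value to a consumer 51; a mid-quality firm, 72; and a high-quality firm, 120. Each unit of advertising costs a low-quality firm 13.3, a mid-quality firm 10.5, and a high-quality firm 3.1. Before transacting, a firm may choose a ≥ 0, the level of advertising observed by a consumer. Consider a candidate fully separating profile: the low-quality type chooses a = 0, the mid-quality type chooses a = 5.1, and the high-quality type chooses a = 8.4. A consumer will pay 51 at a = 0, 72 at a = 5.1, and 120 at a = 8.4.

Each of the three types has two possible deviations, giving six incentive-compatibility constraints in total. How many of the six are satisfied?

4

Low-quality (own payoff 51): to a=5.1 gives 72 − 13.3×5.1 = 4.17 → no gain ✓; to a=8.4 gives 120 − 13.3×8.4 = 8.28 → no gain ✓.
High-quality (own payoff 120 − 3.1×8.4 = 93.96): to a=0 gives 51 → no gain ✓; to a=5.1 gives 72 − 3.1×5.1 = 56.19 → no gain ✓.
Mid-quality (own payoff 72 − 10.5×5.1 = 18.45): to a=0 gives 51 → profitable ✗; to a=8.4 gives 120 − 10.5×8.4 = 31.8 → profitable ✗.
4 of the 6 constraints hold; not an equilibrium.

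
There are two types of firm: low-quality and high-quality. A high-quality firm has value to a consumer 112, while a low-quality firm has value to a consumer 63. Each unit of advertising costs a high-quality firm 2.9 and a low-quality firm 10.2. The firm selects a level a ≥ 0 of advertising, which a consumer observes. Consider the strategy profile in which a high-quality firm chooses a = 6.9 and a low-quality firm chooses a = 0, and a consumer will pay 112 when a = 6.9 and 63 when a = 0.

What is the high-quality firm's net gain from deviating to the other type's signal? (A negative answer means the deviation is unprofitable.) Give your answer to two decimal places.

Playing a = 6.9 the high-quality firm receives 112 − 2.9 × 6.9 = 91.99.
Deviating to a = 0 yields 63 instead.
Gain from deviating: 63 − 91.99 = -28.99.
The gain is negative, so the high-quality type's incentive-compatibility constraint is satisfied.

-28.99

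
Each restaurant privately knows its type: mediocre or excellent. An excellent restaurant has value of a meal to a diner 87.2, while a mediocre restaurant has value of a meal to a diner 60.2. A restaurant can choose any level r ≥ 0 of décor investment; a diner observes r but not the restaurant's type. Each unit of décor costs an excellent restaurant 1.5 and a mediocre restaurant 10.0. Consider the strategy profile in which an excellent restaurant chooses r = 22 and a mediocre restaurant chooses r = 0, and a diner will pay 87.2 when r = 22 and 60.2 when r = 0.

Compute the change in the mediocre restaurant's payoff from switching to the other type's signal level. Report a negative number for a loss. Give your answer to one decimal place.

Playing r = 0 the mediocre restaurant receives 60.2.
Deviating to r = 22 brings payment 87.2 at cost 10.0 × 22 = 220, netting -132.8.
Gain from deviating: -132.8 − 60.2 = -193.0.
The gain is negative, so the mediocre type's incentive-compatibility constraint is satisfied.

-193.0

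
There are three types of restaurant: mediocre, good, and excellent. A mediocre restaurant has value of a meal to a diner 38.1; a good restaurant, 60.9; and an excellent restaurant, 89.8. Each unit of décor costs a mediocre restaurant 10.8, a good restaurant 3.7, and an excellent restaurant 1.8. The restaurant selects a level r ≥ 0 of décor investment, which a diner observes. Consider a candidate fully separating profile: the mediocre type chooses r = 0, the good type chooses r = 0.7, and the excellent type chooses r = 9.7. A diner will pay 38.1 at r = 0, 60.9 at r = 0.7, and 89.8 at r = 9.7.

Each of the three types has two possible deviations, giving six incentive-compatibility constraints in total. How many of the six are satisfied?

5

Good (own payoff 60.9 − 3.7×0.7 = 58.31): to r=0 gives 38.1 → no gain ✓; to r=9.7 gives 89.8 − 3.7×9.7 = 53.91 → no gain ✓.
Mediocre (own payoff 38.1): to r=0.7 gives 60.9 − 10.8×0.7 = 53.34 → profitable ✗; to r=9.7 gives 89.8 − 10.8×9.7 = -14.96 → no gain ✓.
Excellent (own payoff 89.8 − 1.8×9.7 = 72.34): to r=0 gives 38.1 → no gain ✓; to r=0.7 gives 60.9 − 1.8×0.7 = 59.64 → no gain ✓.
5 of the 6 constraints hold; not an equilibrium.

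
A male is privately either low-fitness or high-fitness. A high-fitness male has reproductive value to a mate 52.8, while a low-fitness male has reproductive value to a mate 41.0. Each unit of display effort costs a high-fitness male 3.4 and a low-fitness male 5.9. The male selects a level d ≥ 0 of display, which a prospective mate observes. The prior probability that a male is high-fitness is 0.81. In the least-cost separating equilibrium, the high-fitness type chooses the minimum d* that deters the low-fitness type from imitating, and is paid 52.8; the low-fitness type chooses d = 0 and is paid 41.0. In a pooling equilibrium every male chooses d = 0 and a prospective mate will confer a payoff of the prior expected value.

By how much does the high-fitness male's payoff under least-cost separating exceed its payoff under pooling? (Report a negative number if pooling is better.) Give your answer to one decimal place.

Least-cost separating signal: d* solves 41.0 = 52.8 − 5.9·d*, so d* = (52.8 − 41.0)/5.9 = 2.
High-fitness type's separating payoff: 52.8 − 3.4 × d* = 52.8 − 3.4 × (52.8 − 41.0)/5.9 = 52.8 − 40.12/5.9 = 46.
Pooling payoff: 0.81 × 52.8 + 0.19 × 41.0 = 50.558.
Difference: 46 − 50.558 = -4.558, i.e. -4.6 to one decimal place.
The high-fitness type would prefer the pooling outcome.

-4.6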